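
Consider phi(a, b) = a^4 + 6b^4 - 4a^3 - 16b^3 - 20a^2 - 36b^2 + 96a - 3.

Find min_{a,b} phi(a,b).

phi(a,b) separates as P(a) + Q(b) − 3, so its minimum is min P + min Q − 3.
P'(a) = 4(a - 4)(a - 2)(a + 3) vanishes at a ∈ {-3, 2, 4}; Q'(b) = 24b(b - 3)(b + 1) vanishes at b ∈ {-1, 0, 3}.
Local minima of P (where P''>0): P(-3)=-279, P(4)=64. Local minima of Q: Q(-1)=-14, Q(3)=-270.
So the global minimum of phi is P(-3) + Q(3) − 3 = -279 − 270 − 3 = -552, attained at (-3, 3).

-552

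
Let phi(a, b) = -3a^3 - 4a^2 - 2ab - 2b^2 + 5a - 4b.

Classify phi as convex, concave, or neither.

The term -3a^3 is cubic, so the Hessian is not constant.
∂²phi/∂a² = -18a - 8, which takes both signs as a varies (negative for sufficiently large a). A diagonal entry of the Hessian changing sign means the Hessian is neither positive- nor negative-semidefinite on all of R^2.

neither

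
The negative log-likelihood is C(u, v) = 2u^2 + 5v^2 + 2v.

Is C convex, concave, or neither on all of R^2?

convex

C is quadratic, so its Hessian is the constant matrix H = [[4, 0], [0, 10]].
det(H) = 40, tr(H) = 14.
det(H) > 0 and tr(H) > 0, so H is positive definite everywhere: convex.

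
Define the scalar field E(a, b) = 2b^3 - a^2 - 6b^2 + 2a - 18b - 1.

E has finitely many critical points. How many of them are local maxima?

1

E separates as a function of a plus a function of b, so ∇E=0 decouples.
∂E/∂a = -2(a - 1) = 0 at a ∈ {1}; ∂E/∂b = 6(b - 3)(b + 1) = 0 at b ∈ {-1, 3}.
The Hessian is diagonal: diag(E_aa, E_bb). Second derivatives: E_aa(1)=-2; E_bb(-1)=-24, E_bb(3)=24.
Local maxima occur where both diagonal entries negative: (1, -1). Count: 1.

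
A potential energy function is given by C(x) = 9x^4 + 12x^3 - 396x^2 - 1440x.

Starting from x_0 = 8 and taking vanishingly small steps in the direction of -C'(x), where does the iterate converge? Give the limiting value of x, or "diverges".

C'(x) = 36(x - 5)(x + 2)(x + 4), so C'(8) = 12960.
Gradient descent moves in the -C' direction, i.e. x is decreasing.
The nearest critical point in that direction is x = 5, where C'' = 2268 > 0 (a local minimum). The iterate converges there.

5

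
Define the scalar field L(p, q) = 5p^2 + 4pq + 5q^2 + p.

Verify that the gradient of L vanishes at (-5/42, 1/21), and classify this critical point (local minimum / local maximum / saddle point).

local minimum

∇L = (10p + 4q + 1, 4p + 10q); substituting (-5/42, 1/21) gives ∇L = (0, 0), so (-5/42, 1/21) is indeed a critical point.
The Hessian of L is constant: H = [[10, 4], [4, 10]].
det(H) = 10·10 − 4² = 84.
det(H) > 0 and tr(H) = 20 > 0, so H is positive definite and the point is a local minimum.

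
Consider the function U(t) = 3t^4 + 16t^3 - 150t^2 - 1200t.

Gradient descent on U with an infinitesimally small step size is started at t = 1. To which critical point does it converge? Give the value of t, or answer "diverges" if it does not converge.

5

U'(t) = 12(t - 5)(t + 4)(t + 5), so U'(1) = -1440.
Gradient descent moves in the -U' direction, i.e. t is increasing.
The nearest critical point in that direction is t = 5, where U'' = 1080 > 0 (a local minimum). The iterate converges there.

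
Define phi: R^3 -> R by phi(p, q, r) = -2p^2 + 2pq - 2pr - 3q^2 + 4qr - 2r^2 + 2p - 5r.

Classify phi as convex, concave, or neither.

concave

phi is quadratic, so its Hessian is the constant matrix H = [[-4, 2, -2], [2, -6, 4], [-2, 4, -4]].
Leading principal minors: -4, 20, -24.
Signs alternate −, +, − ⇒ H ≺ 0 ⇒ concave.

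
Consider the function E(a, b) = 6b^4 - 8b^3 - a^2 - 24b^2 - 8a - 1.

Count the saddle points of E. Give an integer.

2

E separates as a function of a plus a function of b, so ∇E=0 decouples.
∂E/∂a = -2(a + 4) = 0 at a ∈ {-4}; ∂E/∂b = 24b(b - 2)(b + 1) = 0 at b ∈ {-1, 0, 2}.
The Hessian is diagonal: diag(E_aa, E_bb). Second derivatives: E_aa(-4)=-2; E_bb(-1)=72, E_bb(0)=-48, E_bb(2)=144.
Saddle points occur where the two diagonal entries have opposite signs: (-4, -1), (-4, 2). Count: 2.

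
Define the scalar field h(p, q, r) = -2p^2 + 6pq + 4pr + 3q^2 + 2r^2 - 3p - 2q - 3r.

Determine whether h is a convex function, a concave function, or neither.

h is quadratic, so its Hessian is the constant matrix H = [[-4, 6, 4], [6, 6, 0], [4, 0, 4]].
Leading principal minors: -4, -60, -336.
Neither pattern holds ⇒ H is indefinite ⇒ neither convex nor concave.

neither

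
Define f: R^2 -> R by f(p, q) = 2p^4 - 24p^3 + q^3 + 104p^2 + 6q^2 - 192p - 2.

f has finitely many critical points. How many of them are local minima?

f separates as a function of p plus a function of q, so ∇f=0 decouples.
∂f/∂p = 8(p - 4)(p - 3)(p - 2) = 0 at p ∈ {2, 3, 4}; ∂f/∂q = 3q(q + 4) = 0 at q ∈ {-4, 0}.
The Hessian is diagonal: diag(f_pp, f_qq). Second derivatives: f_pp(2)=16, f_pp(3)=-8, f_pp(4)=16; f_qq(-4)=-12, f_qq(0)=12.
Local minima occur where both diagonal entries positive: (2, 0), (4, 0). Count: 2.

2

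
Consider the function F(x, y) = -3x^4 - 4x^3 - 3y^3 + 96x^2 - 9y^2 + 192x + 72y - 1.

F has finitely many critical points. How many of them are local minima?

1

F separates as a function of x plus a function of y, so ∇F=0 decouples.
∂F/∂x = -12(x - 4)(x + 1)(x + 4) = 0 at x ∈ {-4, -1, 4}; ∂F/∂y = -9(y - 2)(y + 4) = 0 at y ∈ {-4, 2}.
The Hessian is diagonal: diag(F_xx, F_yy). Second derivatives: F_xx(-4)=-288, F_xx(-1)=180, F_xx(4)=-480; F_yy(-4)=54, F_yy(2)=-54.
Local minima occur where both diagonal entries positive: (-1, -4). Count: 1.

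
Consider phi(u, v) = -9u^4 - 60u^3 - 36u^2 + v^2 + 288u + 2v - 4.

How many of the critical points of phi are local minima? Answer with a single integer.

1

phi separates as a function of u plus a function of v, so ∇phi=0 decouples.
∂phi/∂u = -36(u - 1)(u + 2)(u + 4) = 0 at u ∈ {-4, -2, 1}; ∂phi/∂v = 2(v + 1) = 0 at v ∈ {-1}.
The Hessian is diagonal: diag(phi_uu, phi_vv). Second derivatives: phi_uu(-4)=-360, phi_uu(-2)=216, phi_uu(1)=-540; phi_vv(-1)=2.
Local minima occur where both diagonal entries positive: (-2, -1). Count: 1.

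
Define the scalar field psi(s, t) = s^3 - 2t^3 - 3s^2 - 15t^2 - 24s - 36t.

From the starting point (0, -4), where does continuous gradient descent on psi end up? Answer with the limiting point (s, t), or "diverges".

psi is separable, so gradient descent decouples: s follows -∂psi/∂s, t follows -∂psi/∂t.
∂psi/∂s = 3(s - 4)(s + 2); at s=0 this is -24, so s increases.
∂psi/∂t = -6(t + 2)(t + 3); at t=-4 this is -12, so t increases.
s converges to its nearest critical value 4 (a local min of the s-part); t converges to -3. The iterate converges to (4, -3).

(4, -3)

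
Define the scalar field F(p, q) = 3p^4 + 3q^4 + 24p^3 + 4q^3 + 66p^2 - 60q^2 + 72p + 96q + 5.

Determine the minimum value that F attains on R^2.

-854

F(p,q) separates as A(p) + B(q) + 5, so its minimum is min A + min B + 5.
A'(p) = 12(p + 1)(p + 2)(p + 3) vanishes at p ∈ {-3, -2, -1}; B'(q) = 12(q - 2)(q - 1)(q + 4) vanishes at q ∈ {-4, 1, 2}.
Local minima of A (where A''>0): A(-3)=-27, A(-1)=-27. Local minima of B: B(-4)=-832, B(2)=32.
So the global minimum of F is A(-3) + B(-4) + 5 = -27 − 832 + 5 = -854, attained at (-3, -4).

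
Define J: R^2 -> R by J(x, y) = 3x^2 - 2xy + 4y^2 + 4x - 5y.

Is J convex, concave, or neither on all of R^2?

J is quadratic, so its Hessian is the constant matrix H = [[6, -2], [-2, 8]].
det(H) = 44, tr(H) = 14.
det(H) > 0 and tr(H) > 0, so H is positive definite everywhere: convex.

convex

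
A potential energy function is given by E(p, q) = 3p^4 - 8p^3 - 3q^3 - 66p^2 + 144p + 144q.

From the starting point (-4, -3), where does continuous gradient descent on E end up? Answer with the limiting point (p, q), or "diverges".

E is separable, so gradient descent decouples: p follows -∂E/∂p, q follows -∂E/∂q.
∂E/∂p = 12(p - 4)(p - 1)(p + 3); at p=-4 this is -480, so p increases.
∂E/∂q = -9(q - 4)(q + 4); at q=-3 this is 63, so q decreases.
p converges to its nearest critical value -3 (a local min of the p-part); q converges to -4. The iterate converges to (-3, -4).

(-3, -4)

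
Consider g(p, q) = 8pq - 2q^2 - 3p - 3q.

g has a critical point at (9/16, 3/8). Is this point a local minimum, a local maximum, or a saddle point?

The Hessian of g is constant: H = [[0, 8], [8, -4]].
det(H) = 0·(-4) − 8² = -64.
Since det(H) < 0, H is indefinite and the critical point is a saddle point.

saddle point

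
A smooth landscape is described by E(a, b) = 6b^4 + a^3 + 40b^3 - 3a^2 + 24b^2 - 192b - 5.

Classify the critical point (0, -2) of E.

The mixed partial ∂²E/∂a∂b is 0, so the Hessian at any point is diag(E_aa, E_bb) = diag(6(a - 1), 24(3b^2 + 10b + 2)).
At (0, -2): H = diag(-6, -144).
Both eigenvalues are negative, so H is negative definite: a local maximum.

local maximum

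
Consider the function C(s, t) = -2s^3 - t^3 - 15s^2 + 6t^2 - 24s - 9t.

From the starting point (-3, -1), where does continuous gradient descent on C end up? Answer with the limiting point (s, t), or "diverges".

(-4, 1)

C is separable, so gradient descent decouples: s follows -∂C/∂s, t follows -∂C/∂t.
∂C/∂s = -6(s + 1)(s + 4); at s=-3 this is 12, so s decreases.
∂C/∂t = -3(t - 3)(t - 1); at t=-1 this is -24, so t increases.
s converges to its nearest critical value -4 (a local min of the s-part); t converges to 1. The iterate converges to (-4, 1).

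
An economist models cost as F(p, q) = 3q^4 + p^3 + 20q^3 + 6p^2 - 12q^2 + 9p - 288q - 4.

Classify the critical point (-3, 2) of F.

The mixed partial ∂²F/∂p∂q is 0, so the Hessian at any point is diag(F_pp, F_qq) = diag(6(p + 2), 12(3q^2 + 10q - 2)).
At (-3, 2): H = diag(-6, 360).
The eigenvalues have opposite signs, so H is indefinite: a saddle point.

saddle point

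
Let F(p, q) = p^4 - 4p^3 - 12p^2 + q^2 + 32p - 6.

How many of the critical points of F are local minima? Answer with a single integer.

2

F separates as a function of p plus a function of q, so ∇F=0 decouples.
∂F/∂p = 4(p - 4)(p - 1)(p + 2) = 0 at p ∈ {-2, 1, 4}; ∂F/∂q = 2q = 0 at q ∈ {0}.
The Hessian is diagonal: diag(F_pp, F_qq). Second derivatives: F_pp(-2)=72, F_pp(1)=-36, F_pp(4)=72; F_qq(0)=2.
Local minima occur where both diagonal entries positive: (-2, 0), (4, 0). Count: 2.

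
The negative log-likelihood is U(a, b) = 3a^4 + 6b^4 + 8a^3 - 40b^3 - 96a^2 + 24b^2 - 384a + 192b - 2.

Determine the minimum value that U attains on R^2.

U(a,b) separates as P(a) + Q(b) − 2, so its minimum is min P + min Q − 2.
P'(a) = 12(a - 4)(a + 2)(a + 4) vanishes at a ∈ {-4, -2, 4}; Q'(b) = 24(b - 4)(b - 2)(b + 1) vanishes at b ∈ {-1, 2, 4}.
Local minima of P (where P''>0): P(-4)=256, P(4)=-1792. Local minima of Q: Q(-1)=-122, Q(4)=128.
So the global minimum of U is P(4) + Q(-1) − 2 = -1792 − 122 − 2 = -1916, attained at (4, -1).

-1916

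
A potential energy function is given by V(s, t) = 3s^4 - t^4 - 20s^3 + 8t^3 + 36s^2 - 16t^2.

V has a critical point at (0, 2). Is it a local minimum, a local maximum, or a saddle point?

The mixed partial ∂²V/∂s∂t is 0, so the Hessian at any point is diag(V_ss, V_tt) = diag(12(3s^2 - 10s + 6), 4(-3t^2 + 12t - 8)).
At (0, 2): H = diag(72, 16).
Both eigenvalues are positive, so H is positive definite: a local minimum.

local minimum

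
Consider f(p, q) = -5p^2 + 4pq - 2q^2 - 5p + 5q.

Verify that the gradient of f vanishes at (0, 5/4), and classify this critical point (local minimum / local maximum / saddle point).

local maximum

∇f = (-10p + 4q - 5, 4p - 4q + 5); substituting (0, 5/4) gives ∇f = (0, 0), so (0, 5/4) is indeed a critical point.
The Hessian of f is constant: H = [[-10, 4], [4, -4]].
det(H) = (-10)·(-4) − 4² = 24.
det(H) > 0 and tr(H) = -14 < 0, so H is negative definite and the point is a local maximum.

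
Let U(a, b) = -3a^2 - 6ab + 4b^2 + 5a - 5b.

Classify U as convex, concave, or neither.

neither

U is quadratic, so its Hessian is the constant matrix H = [[-6, -6], [-6, 8]].
det(H) = -84, tr(H) = 2.
det(H) < 0, so H is indefinite: neither convex nor concave.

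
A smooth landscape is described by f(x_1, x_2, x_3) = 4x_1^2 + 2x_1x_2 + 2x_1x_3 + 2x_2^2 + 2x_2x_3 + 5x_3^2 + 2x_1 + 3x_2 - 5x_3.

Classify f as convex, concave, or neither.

convex

f is quadratic, so its Hessian is the constant matrix H = [[8, 2, 2], [2, 4, 2], [2, 2, 10]].
Leading principal minors: 8, 28, 248.
All positive ⇒ H ≻ 0 ⇒ convex.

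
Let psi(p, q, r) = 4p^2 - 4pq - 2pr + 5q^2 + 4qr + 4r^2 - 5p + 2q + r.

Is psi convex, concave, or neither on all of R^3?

convex

psi is quadratic, so its Hessian is the constant matrix H = [[8, -4, -2], [-4, 10, 4], [-2, 4, 8]].
Leading principal minors: 8, 64, 408.
All positive ⇒ H ≻ 0 ⇒ convex.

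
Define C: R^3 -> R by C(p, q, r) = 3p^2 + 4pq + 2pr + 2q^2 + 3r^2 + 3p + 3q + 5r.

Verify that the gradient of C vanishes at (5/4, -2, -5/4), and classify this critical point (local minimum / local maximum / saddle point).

∇C = (6p + 4q + 2r + 3, 4p + 4q + 3, 2p + 6r + 5); substituting (5/4, -2, -5/4) gives ∇C = (0, 0, 0), so (5/4, -2, -5/4) is indeed a critical point.
The Hessian is constant: H = [[6, 4, 2], [4, 4, 0], [2, 0, 6]].
Leading principal minors: Δ₁ = 6, Δ₂ = 8, Δ₃ = 32.
All leading minors are positive, so H is positive definite: a local minimum.

local minimum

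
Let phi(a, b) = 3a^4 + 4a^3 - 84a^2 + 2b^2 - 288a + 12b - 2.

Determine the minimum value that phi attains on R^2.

phi(a,b) separates as P(a) + Q(b) − 2, so its minimum is min P + min Q − 2.
P'(a) = 12(a - 4)(a + 2)(a + 3) vanishes at a ∈ {-3, -2, 4}; Q'(b) = 4b + 12 vanishes at b ∈ {-3}.
Local minima of P (where P''>0): P(-3)=243, P(4)=-1472. Local minima of Q: Q(-3)=-18.
So the global minimum of phi is P(4) + Q(-3) − 2 = -1472 − 18 − 2 = -1492, attained at (4, -3).

-1492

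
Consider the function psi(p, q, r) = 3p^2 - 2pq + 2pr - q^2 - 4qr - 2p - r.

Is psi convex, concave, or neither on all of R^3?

psi is quadratic, so its Hessian is the constant matrix H = [[6, -2, 2], [-2, -2, -4], [2, -4, 0]].
Leading principal minors: 6, -16, -56.
Neither pattern holds ⇒ H is indefinite ⇒ neither convex nor concave.

neither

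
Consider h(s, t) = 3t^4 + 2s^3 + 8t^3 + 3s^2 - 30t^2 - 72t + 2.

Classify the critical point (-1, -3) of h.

saddle point

The mixed partial ∂²h/∂s∂t is 0, so the Hessian at any point is diag(h_ss, h_tt) = diag(6(2s + 1), 12(3t^2 + 4t - 5)).
At (-1, -3): H = diag(-6, 120).
The eigenvalues have opposite signs, so H is indefinite: a saddle point.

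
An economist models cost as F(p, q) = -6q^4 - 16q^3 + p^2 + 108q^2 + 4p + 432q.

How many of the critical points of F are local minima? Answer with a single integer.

F separates as a function of p plus a function of q, so ∇F=0 decouples.
∂F/∂p = 2(p + 2) = 0 at p ∈ {-2}; ∂F/∂q = -24(q - 3)(q + 2)(q + 3) = 0 at q ∈ {-3, -2, 3}.
The Hessian is diagonal: diag(F_pp, F_qq). Second derivatives: F_pp(-2)=2; F_qq(-3)=-144, F_qq(-2)=120, F_qq(3)=-720.
Local minima occur where both diagonal entries positive: (-2, -2). Count: 1.

1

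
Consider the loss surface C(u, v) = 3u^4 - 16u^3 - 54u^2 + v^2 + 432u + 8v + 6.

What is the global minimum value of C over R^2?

C(u,v) separates as P(u) + Q(v) + 6, so its minimum is min P + min Q + 6.
P'(u) = 12(u - 4)(u - 3)(u + 3) vanishes at u ∈ {-3, 3, 4}; Q'(v) = 2v + 8 vanishes at v ∈ {-4}.
Local minima of P (where P''>0): P(-3)=-1107, P(4)=608. Local minima of Q: Q(-4)=-16.
So the global minimum of C is P(-3) + Q(-4) + 6 = -1107 − 16 + 6 = -1117, attained at (-3, -4).

-1117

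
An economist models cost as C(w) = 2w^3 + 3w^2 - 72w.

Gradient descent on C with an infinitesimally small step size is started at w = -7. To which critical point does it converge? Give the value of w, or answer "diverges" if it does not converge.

C'(w) = 6(w - 3)(w + 4), so C'(-7) = 180.
Gradient descent moves in the -C' direction, i.e. w is decreasing.
There is no critical point below w=-7, and C' keeps the same sign, so the iterate runs off to −∞.

diverges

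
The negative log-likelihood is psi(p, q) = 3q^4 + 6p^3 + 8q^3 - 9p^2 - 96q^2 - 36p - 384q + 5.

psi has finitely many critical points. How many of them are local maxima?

1

psi separates as a function of p plus a function of q, so ∇psi=0 decouples.
∂psi/∂p = 18(p - 2)(p + 1) = 0 at p ∈ {-1, 2}; ∂psi/∂q = 12(q - 4)(q + 2)(q + 4) = 0 at q ∈ {-4, -2, 4}.
The Hessian is diagonal: diag(psi_pp, psi_qq). Second derivatives: psi_pp(-1)=-54, psi_pp(2)=54; psi_qq(-4)=192, psi_qq(-2)=-144, psi_qq(4)=576.
Local maxima occur where both diagonal entries negative: (-1, -2). Count: 1.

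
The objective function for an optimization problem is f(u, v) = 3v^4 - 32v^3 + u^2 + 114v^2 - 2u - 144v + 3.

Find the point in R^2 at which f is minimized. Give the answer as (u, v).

(1, 1)

f(u,v) separates as P(u) + Q(v) + 3, so its minimum is min P + min Q + 3.
P'(u) = 2u - 2 vanishes at u ∈ {1}; Q'(v) = 12(v - 4)(v - 3)(v - 1) vanishes at v ∈ {1, 3, 4}.
Local minima of P (where P''>0): P(1)=-1. Local minima of Q: Q(1)=-59, Q(4)=-32.
So the global minimum of f is P(1) + Q(1) + 3 = -1 − 59 + 3 = -57, attained at (1, 1).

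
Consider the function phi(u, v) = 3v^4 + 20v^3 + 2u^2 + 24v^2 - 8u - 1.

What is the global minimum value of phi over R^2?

-137

phi(u,v) separates as P(u) + Q(v) − 1, so its minimum is min P + min Q − 1.
P'(u) = 4u - 8 vanishes at u ∈ {2}; Q'(v) = 12v(v + 1)(v + 4) vanishes at v ∈ {-4, -1, 0}.
Local minima of P (where P''>0): P(2)=-8. Local minima of Q: Q(-4)=-128, Q(0)=0.
So the global minimum of phi is P(2) + Q(-4) − 1 = -8 − 128 − 1 = -137, attained at (2, -4).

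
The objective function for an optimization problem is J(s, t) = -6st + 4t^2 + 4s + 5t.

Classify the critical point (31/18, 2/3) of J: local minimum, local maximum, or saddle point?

The Hessian of J is constant: H = [[0, -6], [-6, 8]].
det(H) = 0·8 − (-6)² = -36.
Since det(H) < 0, H is indefinite and the critical point is a saddle point.

saddle point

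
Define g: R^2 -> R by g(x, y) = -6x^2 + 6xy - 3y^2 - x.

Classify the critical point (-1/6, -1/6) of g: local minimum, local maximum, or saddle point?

local maximum

The Hessian of g is constant: H = [[-12, 6], [6, -6]].
det(H) = (-12)·(-6) − 6² = 36.
det(H) > 0 and tr(H) = -18 < 0, so H is negative definite and the point is a local maximum.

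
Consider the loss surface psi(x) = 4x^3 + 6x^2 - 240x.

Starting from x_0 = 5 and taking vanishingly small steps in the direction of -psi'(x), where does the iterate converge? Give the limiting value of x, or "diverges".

psi'(x) = 12(x - 4)(x + 5), so psi'(5) = 120.
Gradient descent moves in the -psi' direction, i.e. x is decreasing.
The nearest critical point in that direction is x = 4, where psi'' = 108 > 0 (a local minimum). The iterate converges there.

4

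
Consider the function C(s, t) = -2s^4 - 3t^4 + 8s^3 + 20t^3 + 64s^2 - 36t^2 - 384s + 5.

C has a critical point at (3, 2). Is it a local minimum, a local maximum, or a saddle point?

The mixed partial ∂²C/∂s∂t is 0, so the Hessian at any point is diag(C_ss, C_tt) = diag(8(-3s^2 + 6s + 16), 12(-3t^2 + 10t - 6)).
At (3, 2): H = diag(56, 24).
Both eigenvalues are positive, so H is positive definite: a local minimum.

local minimum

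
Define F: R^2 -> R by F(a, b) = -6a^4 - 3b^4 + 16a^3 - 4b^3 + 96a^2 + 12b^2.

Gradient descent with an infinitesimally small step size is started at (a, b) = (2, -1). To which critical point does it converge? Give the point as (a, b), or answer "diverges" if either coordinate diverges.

(0, 0)

F is separable, so gradient descent decouples: a follows -∂F/∂a, b follows -∂F/∂b.
∂F/∂a = -24a(a - 4)(a + 2); at a=2 this is 384, so a decreases.
∂F/∂b = -12b(b - 1)(b + 2); at b=-1 this is -24, so b increases.
a converges to its nearest critical value 0 (a local min of the a-part); b converges to 0. The iterate converges to (0, 0).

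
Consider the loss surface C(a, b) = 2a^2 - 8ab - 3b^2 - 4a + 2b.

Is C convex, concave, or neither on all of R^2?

C is quadratic, so its Hessian is the constant matrix H = [[4, -8], [-8, -6]].
det(H) = -88, tr(H) = -2.
det(H) < 0, so H is indefinite: neither convex nor concave.

neither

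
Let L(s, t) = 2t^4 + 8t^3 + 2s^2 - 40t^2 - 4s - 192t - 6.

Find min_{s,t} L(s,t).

L(s,t) separates as P(s) + Q(t) − 6, so its minimum is min P + min Q − 6.
P'(s) = 4s - 4 vanishes at s ∈ {1}; Q'(t) = 8(t - 3)(t + 2)(t + 4) vanishes at t ∈ {-4, -2, 3}.
Local minima of P (where P''>0): P(1)=-2. Local minima of Q: Q(-4)=128, Q(3)=-558.
So the global minimum of L is P(1) + Q(3) − 6 = -2 − 558 − 6 = -566, attained at (1, 3).

-566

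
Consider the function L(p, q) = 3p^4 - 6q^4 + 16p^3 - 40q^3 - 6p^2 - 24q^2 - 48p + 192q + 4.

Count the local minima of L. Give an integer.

L separates as a function of p plus a function of q, so ∇L=0 decouples.
∂L/∂p = 12(p - 1)(p + 1)(p + 4) = 0 at p ∈ {-4, -1, 1}; ∂L/∂q = -24(q - 1)(q + 2)(q + 4) = 0 at q ∈ {-4, -2, 1}.
The Hessian is diagonal: diag(L_pp, L_qq). Second derivatives: L_pp(-4)=180, L_pp(-1)=-72, L_pp(1)=120; L_qq(-4)=-240, L_qq(-2)=144, L_qq(1)=-360.
Local minima occur where both diagonal entries positive: (-4, -2), (1, -2). Count: 2.

2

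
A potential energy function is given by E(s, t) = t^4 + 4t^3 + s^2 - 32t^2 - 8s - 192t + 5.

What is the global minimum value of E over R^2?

-779

E(s,t) separates as P(s) + Q(t) + 5, so its minimum is min P + min Q + 5.
P'(s) = 2s - 8 vanishes at s ∈ {4}; Q'(t) = 4(t - 4)(t + 3)(t + 4) vanishes at t ∈ {-4, -3, 4}.
Local minima of P (where P''>0): P(4)=-16. Local minima of Q: Q(-4)=256, Q(4)=-768.
So the global minimum of E is P(4) + Q(4) + 5 = -16 − 768 + 5 = -779, attained at (4, 4).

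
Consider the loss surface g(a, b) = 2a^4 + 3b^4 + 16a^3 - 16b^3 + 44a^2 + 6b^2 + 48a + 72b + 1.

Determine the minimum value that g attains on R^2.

g(a,b) separates as P(a) + Q(b) + 1, so its minimum is min P + min Q + 1.
P'(a) = 8(a + 1)(a + 2)(a + 3) vanishes at a ∈ {-3, -2, -1}; Q'(b) = 12(b - 3)(b - 2)(b + 1) vanishes at b ∈ {-1, 2, 3}.
Local minima of P (where P''>0): P(-3)=-18, P(-1)=-18. Local minima of Q: Q(-1)=-47, Q(3)=81.
So the global minimum of g is P(-3) + Q(-1) + 1 = -18 − 47 + 1 = -64, attained at (-3, -1).

-64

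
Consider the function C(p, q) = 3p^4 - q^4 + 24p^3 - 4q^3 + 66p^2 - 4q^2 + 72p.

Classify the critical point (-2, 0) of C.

The mixed partial ∂²C/∂p∂q is 0, so the Hessian at any point is diag(C_pp, C_qq) = diag(12(3p^2 + 12p + 11), -4(3q^2 + 6q + 2)).
At (-2, 0): H = diag(-12, -8).
Both eigenvalues are negative, so H is negative definite: a local maximum.

local maximum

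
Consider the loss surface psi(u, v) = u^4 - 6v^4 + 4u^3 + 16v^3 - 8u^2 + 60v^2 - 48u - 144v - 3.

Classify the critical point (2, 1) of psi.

local minimum

The mixed partial ∂²psi/∂u∂v is 0, so the Hessian at any point is diag(psi_uu, psi_vv) = diag(4(3u^2 + 6u - 4), 24(-3v^2 + 4v + 5)).
At (2, 1): H = diag(80, 144).
Both eigenvalues are positive, so H is positive definite: a local minimum.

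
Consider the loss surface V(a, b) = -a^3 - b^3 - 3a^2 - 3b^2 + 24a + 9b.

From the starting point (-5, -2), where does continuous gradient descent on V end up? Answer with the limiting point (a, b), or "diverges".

V is separable, so gradient descent decouples: a follows -∂V/∂a, b follows -∂V/∂b.
∂V/∂a = -3(a - 2)(a + 4); at a=-5 this is -21, so a increases.
∂V/∂b = -3(b - 1)(b + 3); at b=-2 this is 9, so b decreases.
a converges to its nearest critical value -4 (a local min of the a-part); b converges to -3. The iterate converges to (-4, -3).

(-4, -3)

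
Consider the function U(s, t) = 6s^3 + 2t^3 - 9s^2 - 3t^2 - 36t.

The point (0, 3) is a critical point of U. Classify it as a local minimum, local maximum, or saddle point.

The mixed partial ∂²U/∂s∂t is 0, so the Hessian at any point is diag(U_ss, U_tt) = diag(18(2s - 1), 6(2t - 1)).
At (0, 3): H = diag(-18, 30).
The eigenvalues have opposite signs, so H is indefinite: a saddle point.

saddle point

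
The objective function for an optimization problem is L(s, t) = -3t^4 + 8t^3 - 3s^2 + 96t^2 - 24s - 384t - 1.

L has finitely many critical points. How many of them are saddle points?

L separates as a function of s plus a function of t, so ∇L=0 decouples.
∂L/∂s = -6(s + 4) = 0 at s ∈ {-4}; ∂L/∂t = -12(t - 4)(t - 2)(t + 4) = 0 at t ∈ {-4, 2, 4}.
The Hessian is diagonal: diag(L_ss, L_tt). Second derivatives: L_ss(-4)=-6; L_tt(-4)=-576, L_tt(2)=144, L_tt(4)=-192.
Saddle points occur where the two diagonal entries have opposite signs: (-4, 2). Count: 1.

1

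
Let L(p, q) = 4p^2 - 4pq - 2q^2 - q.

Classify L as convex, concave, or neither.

L is quadratic, so its Hessian is the constant matrix H = [[8, -4], [-4, -4]].
det(H) = -48, tr(H) = 4.
det(H) < 0, so H is indefinite: neither convex nor concave.

neither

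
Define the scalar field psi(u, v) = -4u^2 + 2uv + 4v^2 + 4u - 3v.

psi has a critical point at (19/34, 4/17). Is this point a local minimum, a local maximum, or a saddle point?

The Hessian of psi is constant: H = [[-8, 2], [2, 8]].
det(H) = (-8)·8 − 2² = -68.
Since det(H) < 0, H is indefinite and the critical point is a saddle point.

saddle point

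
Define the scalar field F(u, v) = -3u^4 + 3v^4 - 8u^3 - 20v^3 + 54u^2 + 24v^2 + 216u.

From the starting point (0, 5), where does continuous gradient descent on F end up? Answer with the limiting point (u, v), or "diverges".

F is separable, so gradient descent decouples: u follows -∂F/∂u, v follows -∂F/∂v.
∂F/∂u = -12(u - 3)(u + 2)(u + 3); at u=0 this is 216, so u decreases.
∂F/∂v = 12v(v - 4)(v - 1); at v=5 this is 240, so v decreases.
u converges to its nearest critical value -2 (a local min of the u-part); v converges to 4. The iterate converges to (-2, 4).

(-2, 4)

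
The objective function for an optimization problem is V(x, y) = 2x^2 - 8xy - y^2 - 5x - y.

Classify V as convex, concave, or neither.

V is quadratic, so its Hessian is the constant matrix H = [[4, -8], [-8, -2]].
det(H) = -72, tr(H) = 2.
det(H) < 0, so H is indefinite: neither convex nor concave.

neither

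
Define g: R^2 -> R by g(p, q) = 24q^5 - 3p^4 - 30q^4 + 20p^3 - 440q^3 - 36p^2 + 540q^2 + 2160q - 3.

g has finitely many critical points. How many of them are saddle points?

g separates as a function of p plus a function of q, so ∇g=0 decouples.
∂g/∂p = -12p(p - 3)(p - 2) = 0 at p ∈ {0, 2, 3}; ∂g/∂q = 120(q - 3)(q - 2)(q + 1)(q + 3) = 0 at q ∈ {-3, -1, 2, 3}.
The Hessian is diagonal: diag(g_pp, g_qq). Second derivatives: g_pp(0)=-72, g_pp(2)=24, g_pp(3)=-36; g_qq(-3)=-7200, g_qq(-1)=2880, g_qq(2)=-1800, g_qq(3)=2880.
Saddle points occur where the two diagonal entries have opposite signs: (0, -1), (0, 3), (2, -3), (2, 2), (3, -1), (3, 3). Count: 6.

6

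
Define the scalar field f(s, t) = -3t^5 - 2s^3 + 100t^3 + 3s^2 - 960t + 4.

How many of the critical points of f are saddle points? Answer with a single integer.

f separates as a function of s plus a function of t, so ∇f=0 decouples.
∂f/∂s = -6s(s - 1) = 0 at s ∈ {0, 1}; ∂f/∂t = -15(t - 4)(t - 2)(t + 2)(t + 4) = 0 at t ∈ {-4, -2, 2, 4}.
The Hessian is diagonal: diag(f_ss, f_tt). Second derivatives: f_ss(0)=6, f_ss(1)=-6; f_tt(-4)=1440, f_tt(-2)=-720, f_tt(2)=720, f_tt(4)=-1440.
Saddle points occur where the two diagonal entries have opposite signs: (0, -2), (0, 4), (1, -4), (1, 2). Count: 4.

4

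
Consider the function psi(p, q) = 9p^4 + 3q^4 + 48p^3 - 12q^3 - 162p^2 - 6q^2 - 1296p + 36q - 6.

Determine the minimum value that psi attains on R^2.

psi(p,q) separates as A(p) + B(q) − 6, so its minimum is min A + min B − 6.
A'(p) = 36(p - 3)(p + 3)(p + 4) vanishes at p ∈ {-4, -3, 3}; B'(q) = 12(q - 3)(q - 1)(q + 1) vanishes at q ∈ {-1, 1, 3}.
Local minima of A (where A''>0): A(-4)=1824, A(3)=-3321. Local minima of B: B(-1)=-27, B(3)=-27.
So the global minimum of psi is A(3) + B(-1) − 6 = -3321 − 27 − 6 = -3354, attained at (3, -1).

-3354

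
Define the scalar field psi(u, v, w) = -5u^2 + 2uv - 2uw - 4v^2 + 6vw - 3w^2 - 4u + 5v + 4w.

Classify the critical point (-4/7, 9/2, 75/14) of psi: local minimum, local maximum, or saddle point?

local maximum

The Hessian is constant: H = [[-10, 2, -2], [2, -8, 6], [-2, 6, -6]].
Leading principal minors: Δ₁ = -10, Δ₂ = 76, Δ₃ = -112.
The minors alternate sign starting negative (−, +, −), so H is negative definite: a local maximum.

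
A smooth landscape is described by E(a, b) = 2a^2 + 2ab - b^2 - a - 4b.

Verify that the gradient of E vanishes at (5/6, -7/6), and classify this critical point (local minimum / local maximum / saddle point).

saddle point

∇E = (4a + 2b - 1, 2a - 2b - 4); substituting (5/6, -7/6) gives ∇E = (0, 0), so (5/6, -7/6) is indeed a critical point.
The Hessian of E is constant: H = [[4, 2], [2, -2]].
det(H) = 4·(-2) − 2² = -12.
Since det(H) < 0, H is indefinite and the critical point is a saddle point.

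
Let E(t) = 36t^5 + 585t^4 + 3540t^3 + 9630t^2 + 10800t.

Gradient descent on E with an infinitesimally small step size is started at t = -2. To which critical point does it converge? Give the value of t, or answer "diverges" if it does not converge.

E'(t) = 180(t + 1)(t + 3)(t + 4)(t + 5), so E'(-2) = -1080.
Gradient descent moves in the -E' direction, i.e. t is increasing.
The nearest critical point in that direction is t = -1, where E'' = 4320 > 0 (a local minimum). The iterate converges there.

-1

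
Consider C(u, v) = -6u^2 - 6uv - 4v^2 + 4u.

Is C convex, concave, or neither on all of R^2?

C is quadratic, so its Hessian is the constant matrix H = [[-12, -6], [-6, -8]].
det(H) = 60, tr(H) = -20.
det(H) > 0 and tr(H) < 0, so H is negative definite everywhere: concave.

concave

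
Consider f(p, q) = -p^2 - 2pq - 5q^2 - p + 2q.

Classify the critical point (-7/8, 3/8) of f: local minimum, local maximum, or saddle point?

The Hessian of f is constant: H = [[-2, -2], [-2, -10]].
det(H) = (-2)·(-10) − (-2)² = 16.
det(H) > 0 and tr(H) = -12 < 0, so H is negative definite and the point is a local maximum.

local maximum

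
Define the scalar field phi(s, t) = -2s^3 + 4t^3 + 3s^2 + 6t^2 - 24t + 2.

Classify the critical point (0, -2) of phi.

The mixed partial ∂²phi/∂s∂t is 0, so the Hessian at any point is diag(phi_ss, phi_tt) = diag(6(-2s + 1), 12(2t + 1)).
At (0, -2): H = diag(6, -36).
The eigenvalues have opposite signs, so H is indefinite: a saddle point.

saddle point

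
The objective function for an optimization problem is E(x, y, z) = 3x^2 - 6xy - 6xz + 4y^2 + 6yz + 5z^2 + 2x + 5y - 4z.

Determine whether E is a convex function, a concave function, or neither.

convex

E is quadratic, so its Hessian is the constant matrix H = [[6, -6, -6], [-6, 8, 6], [-6, 6, 10]].
Leading principal minors: 6, 12, 48.
All positive ⇒ H ≻ 0 ⇒ convex.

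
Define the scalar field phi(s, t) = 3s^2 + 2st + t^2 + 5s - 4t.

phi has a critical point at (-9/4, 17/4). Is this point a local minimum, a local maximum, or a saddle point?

The Hessian of phi is constant: H = [[6, 2], [2, 2]].
det(H) = 6·2 − 2² = 8.
det(H) > 0 and tr(H) = 8 > 0, so H is positive definite and the point is a local minimum.

local minimum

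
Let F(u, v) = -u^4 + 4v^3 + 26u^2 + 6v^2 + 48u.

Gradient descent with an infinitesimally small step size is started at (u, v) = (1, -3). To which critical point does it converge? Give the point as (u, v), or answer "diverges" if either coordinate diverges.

F is separable, so gradient descent decouples: u follows -∂F/∂u, v follows -∂F/∂v.
∂F/∂u = -4(u - 4)(u + 1)(u + 3); at u=1 this is 96, so u decreases.
∂F/∂v = 12v(v + 1); at v=-3 this is 72, so v decreases.
The v-coordinate has no critical point in that direction and runs off to infinity.

diverges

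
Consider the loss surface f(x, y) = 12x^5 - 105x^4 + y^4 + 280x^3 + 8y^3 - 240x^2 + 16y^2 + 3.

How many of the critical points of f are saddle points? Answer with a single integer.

6

f separates as a function of x plus a function of y, so ∇f=0 decouples.
∂f/∂x = 60x(x - 4)(x - 2)(x - 1) = 0 at x ∈ {0, 1, 2, 4}; ∂f/∂y = 4y(y + 2)(y + 4) = 0 at y ∈ {-4, -2, 0}.
The Hessian is diagonal: diag(f_xx, f_yy). Second derivatives: f_xx(0)=-480, f_xx(1)=180, f_xx(2)=-240, f_xx(4)=1440; f_yy(-4)=32, f_yy(-2)=-16, f_yy(0)=32.
Saddle points occur where the two diagonal entries have opposite signs: (0, -4), (0, 0), (1, -2), (2, -4), (2, 0), (4, -2). Count: 6.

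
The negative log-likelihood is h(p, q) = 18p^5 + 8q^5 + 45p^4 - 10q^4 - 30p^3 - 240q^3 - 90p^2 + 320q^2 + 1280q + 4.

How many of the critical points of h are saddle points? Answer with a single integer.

h separates as a function of p plus a function of q, so ∇h=0 decouples.
∂h/∂p = 90p(p - 1)(p + 1)(p + 2) = 0 at p ∈ {-2, -1, 0, 1}; ∂h/∂q = 40(q - 4)(q - 2)(q + 1)(q + 4) = 0 at q ∈ {-4, -1, 2, 4}.
The Hessian is diagonal: diag(h_pp, h_qq). Second derivatives: h_pp(-2)=-540, h_pp(-1)=180, h_pp(0)=-180, h_pp(1)=540; h_qq(-4)=-5760, h_qq(-1)=1800, h_qq(2)=-1440, h_qq(4)=3200.
Saddle points occur where the two diagonal entries have opposite signs: (-2, -1), (-2, 4), (-1, -4), (-1, 2), (0, -1), (0, 4), (1, -4), (1, 2). Count: 8.

8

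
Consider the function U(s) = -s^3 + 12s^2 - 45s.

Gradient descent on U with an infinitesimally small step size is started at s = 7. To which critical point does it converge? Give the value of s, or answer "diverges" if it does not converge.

U'(s) = -3(s - 5)(s - 3), so U'(7) = -24.
Gradient descent moves in the -U' direction, i.e. s is increasing.
There is no critical point above s=7, and U' keeps the same sign, so the iterate runs off to +∞.

diverges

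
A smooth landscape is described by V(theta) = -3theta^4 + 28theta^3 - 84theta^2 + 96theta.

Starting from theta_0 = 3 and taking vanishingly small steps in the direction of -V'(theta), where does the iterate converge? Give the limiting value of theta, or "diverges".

2

V'(theta) = -12(theta - 4)(theta - 2)(theta - 1), so V'(3) = 24.
Gradient descent moves in the -V' direction, i.e. theta is decreasing.
The nearest critical point in that direction is theta = 2, where V'' = 24 > 0 (a local minimum). The iterate converges there.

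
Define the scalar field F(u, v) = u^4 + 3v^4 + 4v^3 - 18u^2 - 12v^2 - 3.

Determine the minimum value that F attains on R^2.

F(u,v) separates as P(u) + Q(v) − 3, so its minimum is min P + min Q − 3.
P'(u) = 4u(u - 3)(u + 3) vanishes at u ∈ {-3, 0, 3}; Q'(v) = 12v(v - 1)(v + 2) vanishes at v ∈ {-2, 0, 1}.
Local minima of P (where P''>0): P(-3)=-81, P(3)=-81. Local minima of Q: Q(-2)=-32, Q(1)=-5.
So the global minimum of F is P(-3) + Q(-2) − 3 = -81 − 32 − 3 = -116, attained at (-3, -2).

-116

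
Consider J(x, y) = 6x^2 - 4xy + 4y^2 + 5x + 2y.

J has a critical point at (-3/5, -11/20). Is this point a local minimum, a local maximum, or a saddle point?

The Hessian of J is constant: H = [[12, -4], [-4, 8]].
det(H) = 12·8 − (-4)² = 80.
det(H) > 0 and tr(H) = 20 > 0, so H is positive definite and the point is a local minimum.

local minimum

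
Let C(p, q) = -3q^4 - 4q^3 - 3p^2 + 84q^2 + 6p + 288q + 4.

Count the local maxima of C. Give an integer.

C separates as a function of p plus a function of q, so ∇C=0 decouples.
∂C/∂p = -6(p - 1) = 0 at p ∈ {1}; ∂C/∂q = -12(q - 4)(q + 2)(q + 3) = 0 at q ∈ {-3, -2, 4}.
The Hessian is diagonal: diag(C_pp, C_qq). Second derivatives: C_pp(1)=-6; C_qq(-3)=-84, C_qq(-2)=72, C_qq(4)=-504.
Local maxima occur where both diagonal entries negative: (1, -3), (1, 4). Count: 2.

2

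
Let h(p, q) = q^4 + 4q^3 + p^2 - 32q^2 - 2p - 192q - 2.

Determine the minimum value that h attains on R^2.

h(p,q) separates as A(p) + B(q) − 2, so its minimum is min A + min B − 2.
A'(p) = 2p - 2 vanishes at p ∈ {1}; B'(q) = 4(q - 4)(q + 3)(q + 4) vanishes at q ∈ {-4, -3, 4}.
Local minima of A (where A''>0): A(1)=-1. Local minima of B: B(-4)=256, B(4)=-768.
So the global minimum of h is A(1) + B(4) − 2 = -1 − 768 − 2 = -771, attained at (1, 4).

-771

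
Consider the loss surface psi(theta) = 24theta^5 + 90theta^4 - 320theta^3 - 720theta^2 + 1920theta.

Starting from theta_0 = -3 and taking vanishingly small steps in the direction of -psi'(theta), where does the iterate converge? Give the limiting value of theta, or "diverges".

-2

psi'(theta) = 120(theta - 2)(theta - 1)(theta + 2)(theta + 4), so psi'(-3) = -2400.
Gradient descent moves in the -psi' direction, i.e. theta is increasing.
The nearest critical point in that direction is theta = -2, where psi'' = 2880 > 0 (a local minimum). The iterate converges there.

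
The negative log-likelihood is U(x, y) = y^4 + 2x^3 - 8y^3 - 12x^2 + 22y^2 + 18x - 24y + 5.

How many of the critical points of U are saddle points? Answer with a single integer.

U separates as a function of x plus a function of y, so ∇U=0 decouples.
∂U/∂x = 6(x - 3)(x - 1) = 0 at x ∈ {1, 3}; ∂U/∂y = 4(y - 3)(y - 2)(y - 1) = 0 at y ∈ {1, 2, 3}.
The Hessian is diagonal: diag(U_xx, U_yy). Second derivatives: U_xx(1)=-12, U_xx(3)=12; U_yy(1)=8, U_yy(2)=-4, U_yy(3)=8.
Saddle points occur where the two diagonal entries have opposite signs: (1, 1), (1, 3), (3, 2). Count: 3.

3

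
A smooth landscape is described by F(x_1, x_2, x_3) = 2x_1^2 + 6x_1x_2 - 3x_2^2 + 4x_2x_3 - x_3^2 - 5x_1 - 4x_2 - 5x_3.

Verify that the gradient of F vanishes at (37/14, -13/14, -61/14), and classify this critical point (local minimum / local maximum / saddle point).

saddle point

∇F = (4x_1 + 6x_2 - 5, 6x_1 - 6x_2 + 4x_3 - 4, 4x_2 - 2x_3 - 5); substituting (37/14, -13/14, -61/14) gives ∇F = (0, 0, 0), so (37/14, -13/14, -61/14) is indeed a critical point.
The Hessian is constant: H = [[4, 6, 0], [6, -6, 4], [0, 4, -2]].
Leading principal minors: Δ₁ = 4, Δ₂ = -60, Δ₃ = 56.
The minors fit neither the all-positive nor the alternating-sign pattern, so H is indefinite: a saddle point.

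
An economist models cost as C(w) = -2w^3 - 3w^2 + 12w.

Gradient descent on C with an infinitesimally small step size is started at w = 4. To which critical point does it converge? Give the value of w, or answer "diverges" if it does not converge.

diverges

C'(w) = -6(w - 1)(w + 2), so C'(4) = -108.
Gradient descent moves in the -C' direction, i.e. w is increasing.
There is no critical point above w=4, and C' keeps the same sign, so the iterate runs off to +∞.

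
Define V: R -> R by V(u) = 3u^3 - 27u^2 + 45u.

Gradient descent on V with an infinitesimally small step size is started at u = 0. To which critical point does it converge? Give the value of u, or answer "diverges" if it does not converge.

diverges

V'(u) = 9(u - 5)(u - 1), so V'(0) = 45.
Gradient descent moves in the -V' direction, i.e. u is decreasing.
There is no critical point below u=0, and V' keeps the same sign, so the iterate runs off to −∞.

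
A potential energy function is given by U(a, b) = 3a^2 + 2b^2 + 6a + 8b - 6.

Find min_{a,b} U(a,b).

U(a,b) separates as P(a) + Q(b) − 6, so its minimum is min P + min Q − 6.
P'(a) = 6a + 6 vanishes at a ∈ {-1}; Q'(b) = 4b + 8 vanishes at b ∈ {-2}.
Local minima of P (where P''>0): P(-1)=-3. Local minima of Q: Q(-2)=-8.
So the global minimum of U is P(-1) + Q(-2) − 6 = -3 − 8 − 6 = -17, attained at (-1, -2).

-17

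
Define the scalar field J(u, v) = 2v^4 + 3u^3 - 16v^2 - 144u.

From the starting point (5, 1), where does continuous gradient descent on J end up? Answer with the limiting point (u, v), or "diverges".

(4, 2)

J is separable, so gradient descent decouples: u follows -∂J/∂u, v follows -∂J/∂v.
∂J/∂u = 9(u - 4)(u + 4); at u=5 this is 81, so u decreases.
∂J/∂v = 8v(v - 2)(v + 2); at v=1 this is -24, so v increases.
u converges to its nearest critical value 4 (a local min of the u-part); v converges to 2. The iterate converges to (4, 2).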